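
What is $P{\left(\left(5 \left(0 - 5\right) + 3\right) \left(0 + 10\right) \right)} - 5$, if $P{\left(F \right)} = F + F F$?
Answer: $48175$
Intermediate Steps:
$P{\left(F \right)} = F + F^{2}$
$P{\left(\left(5 \left(0 - 5\right) + 3\right) \left(0 + 10\right) \right)} - 5 = \left(5 \left(0 - 5\right) + 3\right) \left(0 + 10\right) \left(1 + \left(5 \left(0 - 5\right) + 3\right) \left(0 + 10\right)\right) - 5 = \left(5 \left(-5\right) + 3\right) 10 \left(1 + \left(5 \left(-5\right) + 3\right) 10\right) - 5 = \left(-25 + 3\right) 10 \left(1 + \left(-25 + 3\right) 10\right) - 5 = \left(-22\right) 10 \left(1 - 220\right) - 5 = - 220 \left(1 - 220\right) - 5 = \left(-220\right) \left(-219\right) - 5 = 48180 - 5 = 48175$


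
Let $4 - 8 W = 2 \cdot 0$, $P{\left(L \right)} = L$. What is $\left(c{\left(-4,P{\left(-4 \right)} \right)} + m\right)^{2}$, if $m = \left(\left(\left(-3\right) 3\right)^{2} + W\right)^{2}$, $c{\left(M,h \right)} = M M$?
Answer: $\frac{709316689}{16} \approx 4.4332 \cdot 10^{7}$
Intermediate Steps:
$W = \frac{1}{2}$ ($W = \frac{1}{2} - \frac{2 \cdot 0}{8} = \frac{1}{2} - 0 = \frac{1}{2} + 0 = \frac{1}{2} \approx 0.5$)
$c{\left(M,h \right)} = M^{2}$
$m = \frac{26569}{4}$ ($m = \left(\left(\left(-3\right) 3\right)^{2} + \frac{1}{2}\right)^{2} = \left(\left(-9\right)^{2} + \frac{1}{2}\right)^{2} = \left(81 + \frac{1}{2}\right)^{2} = \left(\frac{163}{2}\right)^{2} = \frac{26569}{4} \approx 6642.3$)
$\left(c{\left(-4,P{\left(-4 \right)} \right)} + m\right)^{2} = \left(\left(-4\right)^{2} + \frac{26569}{4}\right)^{2} = \left(16 + \frac{26569}{4}\right)^{2} = \left(\frac{26633}{4}\right)^{2} = \frac{709316689}{16}$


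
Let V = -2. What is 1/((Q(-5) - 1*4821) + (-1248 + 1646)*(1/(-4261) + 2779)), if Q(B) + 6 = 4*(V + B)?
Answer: 4261/4692157409 ≈ 9.0811e-7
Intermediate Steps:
Q(B) = -14 + 4*B (Q(B) = -6 + 4*(-2 + B) = -6 + (-8 + 4*B) = -14 + 4*B)
1/((Q(-5) - 1*4821) + (-1248 + 1646)*(1/(-4261) + 2779)) = 1/(((-14 + 4*(-5)) - 1*4821) + (-1248 + 1646)*(1/(-4261) + 2779)) = 1/(((-14 - 20) - 4821) + 398*(-1/4261 + 2779)) = 1/((-34 - 4821) + 398*(11841318/4261)) = 1/(-4855 + 4712844564/4261) = 1/(4692157409/4261) = 4261/4692157409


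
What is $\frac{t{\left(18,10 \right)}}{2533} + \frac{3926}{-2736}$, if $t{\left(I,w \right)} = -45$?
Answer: $- \frac{5033839}{3465144} \approx -1.4527$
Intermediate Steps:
$\frac{t{\left(18,10 \right)}}{2533} + \frac{3926}{-2736} = - \frac{45}{2533} + \frac{3926}{-2736} = \left(-45\right) \frac{1}{2533} + 3926 \left(- \frac{1}{2736}\right) = - \frac{45}{2533} - \frac{1963}{1368} = - \frac{5033839}{3465144}$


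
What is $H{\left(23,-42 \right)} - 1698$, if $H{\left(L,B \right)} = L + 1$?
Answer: $-1674$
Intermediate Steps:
$H{\left(L,B \right)} = 1 + L$
$H{\left(23,-42 \right)} - 1698 = \left(1 + 23\right) - 1698 = 24 + \left(-2278 + 580\right) = 24 - 1698 = -1674$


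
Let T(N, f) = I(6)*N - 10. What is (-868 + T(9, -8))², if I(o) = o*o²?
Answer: 1136356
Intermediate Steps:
I(o) = o³
T(N, f) = -10 + 216*N (T(N, f) = 6³*N - 10 = 216*N - 10 = -10 + 216*N)
(-868 + T(9, -8))² = (-868 + (-10 + 216*9))² = (-868 + (-10 + 1944))² = (-868 + 1934)² = 1066² = 1136356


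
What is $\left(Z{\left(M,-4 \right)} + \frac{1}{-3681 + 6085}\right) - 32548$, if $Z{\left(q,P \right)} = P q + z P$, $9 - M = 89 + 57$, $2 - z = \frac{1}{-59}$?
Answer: $- \frac{4539896245}{141836} \approx -32008.0$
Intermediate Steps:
$z = \frac{119}{59}$ ($z = 2 - \frac{1}{-59} = 2 - - \frac{1}{59} = 2 + \frac{1}{59} = \frac{119}{59} \approx 2.0169$)
$M = -137$ ($M = 9 - \left(89 + 57\right) = 9 - 146 = -137$)
$Z{\left(q,P \right)} = \frac{119 P}{59} + P q$ ($Z{\left(q,P \right)} = P q + \frac{119 P}{59} = \frac{119 P}{59} + P q$)
$\left(Z{\left(M,-4 \right)} + \frac{1}{-3681 + 6085}\right) - 32548 = \left(\frac{1}{59} \left(-4\right) \left(119 + 59 \left(-137\right)\right) + \frac{1}{-3681 + 6085}\right) - 32548 = \left(\frac{1}{59} \left(-4\right) \left(119 - 8083\right) + \frac{1}{2404}\right) - 32548 = \left(\frac{1}{59} \left(-4\right) \left(-7964\right) + \frac{1}{2404}\right) - 32548 = \left(\frac{31856}{59} + \frac{1}{2404}\right) - 32548 = \frac{76581883}{141836} - 32548 = - \frac{4539896245}{141836}$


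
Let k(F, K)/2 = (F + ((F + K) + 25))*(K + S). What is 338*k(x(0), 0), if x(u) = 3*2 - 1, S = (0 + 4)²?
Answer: 378560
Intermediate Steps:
S = 16 (S = 4² = 16)
x(u) = 5 (x(u) = 6 - 1 = 5)
k(F, K) = 2*(16 + K)*(25 + K + 2*F) (k(F, K) = 2*((F + ((F + K) + 25))*(K + 16)) = 2*((F + (25 + F + K))*(16 + K)) = 2*((25 + K + 2*F)*(16 + K)) = 2*((16 + K)*(25 + K + 2*F)) = 2*(16 + K)*(25 + K + 2*F))
338*k(x(0), 0) = 338*(800 + 2*0² + 64*5 + 82*0 + 4*5*0) = 338*(800 + 2*0 + 320 + 0 + 0) = 338*(800 + 0 + 320 + 0 + 0) = 338*1120 = 378560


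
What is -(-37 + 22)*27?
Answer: 405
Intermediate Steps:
-(-37 + 22)*27 = -(-15)*27 = -1*(-405) = 405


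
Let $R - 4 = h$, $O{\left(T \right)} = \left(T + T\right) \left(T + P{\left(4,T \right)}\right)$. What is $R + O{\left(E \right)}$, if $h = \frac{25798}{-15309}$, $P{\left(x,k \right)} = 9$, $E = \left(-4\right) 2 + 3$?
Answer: $- \frac{576922}{15309} \approx -37.685$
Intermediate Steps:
$E = -5$ ($E = -8 + 3 = -5$)
$O{\left(T \right)} = 2 T \left(9 + T\right)$ ($O{\left(T \right)} = \left(T + T\right) \left(T + 9\right) = 2 T \left(9 + T\right)$)
$h = - \frac{25798}{15309}$ ($h = 25798 \left(- \frac{1}{15309}\right) = - \frac{25798}{15309} \approx -1.6852$)
$R = \frac{35438}{15309}$ ($R = 4 - \frac{25798}{15309} = \frac{35438}{15309} \approx 2.3148$)
$R + O{\left(E \right)} = \frac{35438}{15309} + 2 \left(-5\right) \left(9 - 5\right) = \frac{35438}{15309} + 2 \left(-5\right) 4 = \frac{35438}{15309} - 40 = - \frac{576922}{15309}$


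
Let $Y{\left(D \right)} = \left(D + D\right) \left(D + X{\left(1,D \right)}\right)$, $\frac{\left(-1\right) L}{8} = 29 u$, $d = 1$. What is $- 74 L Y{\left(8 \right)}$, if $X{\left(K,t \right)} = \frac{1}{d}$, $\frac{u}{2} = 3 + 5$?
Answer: $39555072$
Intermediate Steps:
$u = 16$ ($u = 2 \left(3 + 5\right) = 2 \cdot 8 = 16$)
$X{\left(K,t \right)} = 1$ ($X{\left(K,t \right)} = 1^{-1} = 1$)
$L = -3712$ ($L = - 8 \cdot 29 \cdot 16 = \left(-8\right) 464 = -3712$)
$Y{\left(D \right)} = 2 D \left(1 + D\right)$ ($Y{\left(D \right)} = \left(D + D\right) \left(D + 1\right) = 2 D \left(1 + D\right)$)
$- 74 L Y{\left(8 \right)} = \left(-74\right) \left(-3712\right) 2 \cdot 8 \left(1 + 8\right) = 274688 \cdot 2 \cdot 8 \cdot 9 = 274688 \cdot 144 = 39555072$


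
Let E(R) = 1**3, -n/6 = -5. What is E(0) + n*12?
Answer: 361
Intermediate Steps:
n = 30 (n = -6*(-5) = 30)
E(R) = 1
E(0) + n*12 = 1 + 30*12 = 1 + 360 = 361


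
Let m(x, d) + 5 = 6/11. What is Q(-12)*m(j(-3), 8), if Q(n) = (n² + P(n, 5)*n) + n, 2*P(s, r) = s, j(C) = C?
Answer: -9996/11 ≈ -908.73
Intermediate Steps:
P(s, r) = s/2
m(x, d) = -49/11 (m(x, d) = -5 + 6/11 = -49/11)
Q(n) = n + 3*n²/2 (Q(n) = (n² + (n/2)*n) + n = (n² + n²/2) + n = 3*n²/2 + n = n + 3*n²/2)
Q(-12)*m(j(-3), 8) = ((½)*(-12)*(2 + 3*(-12)))*(-49/11) = ((½)*(-12)*(2 - 36))*(-49/11) = ((½)*(-12)*(-34))*(-49/11) = 204*(-49/11) = -9996/11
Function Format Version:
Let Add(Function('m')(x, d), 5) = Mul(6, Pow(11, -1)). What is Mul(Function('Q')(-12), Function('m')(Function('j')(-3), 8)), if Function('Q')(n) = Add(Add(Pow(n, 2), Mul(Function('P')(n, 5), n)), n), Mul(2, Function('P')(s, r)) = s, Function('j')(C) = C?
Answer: Rational(-9996, 11) ≈ -908.73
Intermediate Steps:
Function('P')(s, r) = Mul(Rational(1, 2), s)
Function('m')(x, d) = Rational(-49, 11) (Function('m')(x, d) = Add(-5, Mul(6, Pow(11, -1))) = Add(-5, Mul(6, Rational(1, 11))) = Add(-5, Rational(6, 11)) = Rational(-49, 11))
Function('Q')(n) = Add(n, Mul(Rational(3, 2), Pow(n, 2))) (Function('Q')(n) = Add(Add(Pow(n, 2), Mul(Mul(Rational(1, 2), n), n)), n) = Add(Add(Pow(n, 2), Mul(Rational(1, 2), Pow(n, 2))), n) = Add(Mul(Rational(3, 2), Pow(n, 2)), n) = Add(n, Mul(Rational(3, 2), Pow(n, 2))))
Mul(Function('Q')(-12), Function('m')(Function('j')(-3), 8)) = Mul(Mul(Rational(1, 2), -12, Add(2, Mul(3, -12))), Rational(-49, 11)) = Mul(Mul(Rational(1, 2), -12, Add(2, -36)), Rational(-49, 11)) = Mul(Mul(Rational(1, 2), -12, -34), Rational(-49, 11)) = Mul(204, Rational(-49, 11)) = Rational(-9996, 11)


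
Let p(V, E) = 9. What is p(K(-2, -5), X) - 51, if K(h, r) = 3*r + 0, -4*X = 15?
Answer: -42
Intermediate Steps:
X = -15/4 (X = -¼*15 = -15/4 ≈ -3.7500)
K(h, r) = 3*r
p(K(-2, -5), X) - 51 = 9 - 51 = -42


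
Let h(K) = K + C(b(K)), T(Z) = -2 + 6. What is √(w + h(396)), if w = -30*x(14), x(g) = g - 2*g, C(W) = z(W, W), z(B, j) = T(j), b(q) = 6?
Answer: 2*√205 ≈ 28.636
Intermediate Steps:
T(Z) = 4
z(B, j) = 4
C(W) = 4
h(K) = 4 + K (h(K) = K + 4 = 4 + K)
x(g) = -g
w = 420 (w = -(-30)*14 = -30*(-14) = 420)
√(w + h(396)) = √(420 + (4 + 396)) = √(420 + 400) = √820 = 2*√205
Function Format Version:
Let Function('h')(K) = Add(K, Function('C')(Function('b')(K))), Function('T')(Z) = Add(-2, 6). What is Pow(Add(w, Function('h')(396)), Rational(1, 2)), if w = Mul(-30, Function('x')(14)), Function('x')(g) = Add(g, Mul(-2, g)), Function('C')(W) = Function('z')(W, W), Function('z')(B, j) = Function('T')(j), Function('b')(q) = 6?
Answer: Mul(2, Pow(205, Rational(1, 2))) ≈ 28.636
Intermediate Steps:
Function('T')(Z) = 4
Function('z')(B, j) = 4
Function('C')(W) = 4
Function('h')(K) = Add(4, K) (Function('h')(K) = Add(K, 4) = Add(4, K))
Function('x')(g) = Mul(-1, g)
w = 420 (w = Mul(-30, Mul(-1, 14)) = Mul(-30, -14) = 420)
Pow(Add(w, Function('h')(396)), Rational(1, 2)) = Pow(Add(420, Add(4, 396)), Rational(1, 2)) = Pow(Add(420, 400), Rational(1, 2)) = Pow(820, Rational(1, 2)) = Mul(2, Pow(205, Rational(1, 2)))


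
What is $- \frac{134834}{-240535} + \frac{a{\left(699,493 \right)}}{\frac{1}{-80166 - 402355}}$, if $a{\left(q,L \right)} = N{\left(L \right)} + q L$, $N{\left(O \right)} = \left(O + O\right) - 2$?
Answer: $- \frac{40110393457982551}{240535} \approx -1.6676 \cdot 10^{11}$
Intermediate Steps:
$N{\left(O \right)} = -2 + 2 O$ ($N{\left(O \right)} = 2 O - 2 = -2 + 2 O$)
$a{\left(q,L \right)} = -2 + 2 L + L q$ ($a{\left(q,L \right)} = \left(-2 + 2 L\right) + q L = \left(-2 + 2 L\right) + L q = -2 + 2 L + L q$)
$- \frac{134834}{-240535} + \frac{a{\left(699,493 \right)}}{\frac{1}{-80166 - 402355}} = - \frac{134834}{-240535} + \frac{-2 + 2 \cdot 493 + 493 \cdot 699}{\frac{1}{-80166 - 402355}} = \left(-134834\right) \left(- \frac{1}{240535}\right) + \frac{-2 + 986 + 344607}{\frac{1}{-482521}} = \frac{134834}{240535} + \frac{345591}{- \frac{1}{482521}} = \frac{134834}{240535} + 345591 \left(-482521\right) = \frac{134834}{240535} - 166754914911 = - \frac{40110393457982551}{240535}$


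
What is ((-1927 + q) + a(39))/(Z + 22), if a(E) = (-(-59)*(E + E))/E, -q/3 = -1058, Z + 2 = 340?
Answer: 91/24 ≈ 3.7917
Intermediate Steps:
Z = 338 (Z = -2 + 340 = 338)
q = 3174 (q = -3*(-1058) = 3174)
a(E) = 118 (a(E) = (-(-59)*2*E)/E = (-(-118)*E)/E = (118*E)/E = 118)
((-1927 + q) + a(39))/(Z + 22) = ((-1927 + 3174) + 118)/(338 + 22) = (1247 + 118)/360 = 1365*(1/360) = 91/24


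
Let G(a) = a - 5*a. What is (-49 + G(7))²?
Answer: 5929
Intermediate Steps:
G(a) = -4*a
(-49 + G(7))² = (-49 - 4*7)² = (-49 - 28)² = (-77)² = 5929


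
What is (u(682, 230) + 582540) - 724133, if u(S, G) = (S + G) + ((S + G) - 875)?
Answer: -140644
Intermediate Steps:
u(S, G) = -875 + 2*G + 2*S (u(S, G) = (G + S) + ((G + S) - 875) = (G + S) + (-875 + G + S) = -875 + 2*G + 2*S)
(u(682, 230) + 582540) - 724133 = ((-875 + 2*230 + 2*682) + 582540) - 724133 = ((-875 + 460 + 1364) + 582540) - 724133 = (949 + 582540) - 724133 = 583489 - 724133 = -140644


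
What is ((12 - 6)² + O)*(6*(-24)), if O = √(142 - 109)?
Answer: -5184 - 144*√33 ≈ -6011.2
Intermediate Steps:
O = √33 ≈ 5.7446
((12 - 6)² + O)*(6*(-24)) = ((12 - 6)² + √33)*(6*(-24)) = (6² + √33)*(-144) = (36 + √33)*(-144) = -5184 - 144*√33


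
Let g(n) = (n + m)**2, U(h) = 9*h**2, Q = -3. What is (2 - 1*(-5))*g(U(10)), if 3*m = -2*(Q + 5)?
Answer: 50878912/9 ≈ 5.6532e+6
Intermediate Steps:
m = -4/3 (m = (-2*(-3 + 5))/3 = (-2*2)/3 = (1/3)*(-4) = -4/3 ≈ -1.3333)
g(n) = (-4/3 + n)**2 (g(n) = (n - 4/3)**2 = (-4/3 + n)**2)
(2 - 1*(-5))*g(U(10)) = (2 - 1*(-5))*((-4 + 3*(9*10**2))**2/9) = (2 + 5)*((-4 + 3*(9*100))**2/9) = 7*((-4 + 3*900)**2/9) = 7*((-4 + 2700)**2/9) = 7*((1/9)*2696**2) = 7*((1/9)*7268416) = 7*(7268416/9) = 50878912/9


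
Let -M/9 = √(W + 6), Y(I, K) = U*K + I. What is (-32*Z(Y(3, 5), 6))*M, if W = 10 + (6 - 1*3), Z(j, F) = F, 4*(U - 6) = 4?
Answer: 1728*√19 ≈ 7532.2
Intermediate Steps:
U = 7 (U = 6 + (¼)*4 = 6 + 1 = 7)
Y(I, K) = I + 7*K (Y(I, K) = 7*K + I = I + 7*K)
W = 13 (W = 10 + (6 - 3) = 10 + 3 = 13)
M = -9*√19 (M = -9*√(13 + 6) = -9*√19 ≈ -39.230)
(-32*Z(Y(3, 5), 6))*M = (-32*6)*(-9*√19) = -(-1728)*√19 = 1728*√19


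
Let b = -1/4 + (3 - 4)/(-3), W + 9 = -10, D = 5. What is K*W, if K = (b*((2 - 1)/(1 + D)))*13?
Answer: -247/72 ≈ -3.4306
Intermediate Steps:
W = -19 (W = -9 - 10 = -19)
b = 1/12 (b = -1*¼ - 1*(-⅓) = -¼ + ⅓ = 1/12 ≈ 0.083333)
K = 13/72 (K = (((2 - 1)/(1 + 5))/12)*13 = ((1/6)/12)*13 = ((1*(⅙))/12)*13 = ((1/12)*(⅙))*13 = (1/72)*13 = 13/72 ≈ 0.18056)
K*W = (13/72)*(-19) = -247/72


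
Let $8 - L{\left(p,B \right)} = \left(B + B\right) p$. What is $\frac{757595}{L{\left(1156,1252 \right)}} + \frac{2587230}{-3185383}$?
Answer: $- \frac{9902267587565}{9220460597928} \approx -1.0739$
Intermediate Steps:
$L{\left(p,B \right)} = 8 - 2 B p$ ($L{\left(p,B \right)} = 8 - \left(B + B\right) p = 8 - 2 B p$)
$\frac{757595}{L{\left(1156,1252 \right)}} + \frac{2587230}{-3185383} = \frac{757595}{8 - 2504 \cdot 1156} + \frac{2587230}{-3185383} = \frac{757595}{8 - 2894624} + 2587230 \left(- \frac{1}{3185383}\right) = \frac{757595}{-2894616} - \frac{2587230}{3185383} = 757595 \left(- \frac{1}{2894616}\right) - \frac{2587230}{3185383} = - \frac{757595}{2894616} - \frac{2587230}{3185383} = - \frac{9902267587565}{9220460597928}$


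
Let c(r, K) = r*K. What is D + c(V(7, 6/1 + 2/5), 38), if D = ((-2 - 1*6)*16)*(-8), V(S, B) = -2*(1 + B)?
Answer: 2308/5 ≈ 461.60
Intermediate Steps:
V(S, B) = -2 - 2*B
c(r, K) = K*r
D = 1024 (D = ((-2 - 6)*16)*(-8) = -8*16*(-8) = -128*(-8) = 1024)
D + c(V(7, 6/1 + 2/5), 38) = 1024 + 38*(-2 - 2*(6/1 + 2/5)) = 1024 + 38*(-2 - 2*(6*1 + 2*(⅕))) = 1024 + 38*(-2 - 2*(6 + ⅖)) = 1024 + 38*(-2 - 2*32/5) = 1024 + 38*(-2 - 64/5) = 1024 + 38*(-74/5) = 1024 - 2812/5 = 2308/5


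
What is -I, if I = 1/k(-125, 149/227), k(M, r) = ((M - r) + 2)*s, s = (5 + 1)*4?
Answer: 227/673680 ≈ 0.00033696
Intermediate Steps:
s = 24 (s = 6*4 = 24)
k(M, r) = 48 - 24*r + 24*M (k(M, r) = ((M - r) + 2)*24 = (2 + M - r)*24 = 48 - 24*r + 24*M)
I = -227/673680 (I = 1/(48 - 3576/227 + 24*(-125)) = 1/(48 - 3576/227 - 3000) = 1/(-673680/227) = -227/673680 ≈ -0.00033696)
-I = -1*(-227/673680) = 227/673680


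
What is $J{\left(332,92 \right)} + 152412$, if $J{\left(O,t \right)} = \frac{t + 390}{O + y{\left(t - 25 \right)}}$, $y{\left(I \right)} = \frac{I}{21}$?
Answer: $\frac{1072838190}{7039} \approx 1.5241 \cdot 10^{5}$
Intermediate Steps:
$y{\left(I \right)} = \frac{I}{21}$ ($y{\left(I \right)} = I \frac{1}{21} = \frac{I}{21}$)
$J{\left(O,t \right)} = \frac{390 + t}{- \frac{25}{21} + O + \frac{t}{21}}$ ($J{\left(O,t \right)} = \frac{t + 390}{O + \frac{t - 25}{21}} = \frac{390 + t}{O + \frac{-25 + t}{21}} = \frac{390 + t}{O + \left(- \frac{25}{21} + \frac{t}{21}\right)} = \frac{390 + t}{- \frac{25}{21} + O + \frac{t}{21}}$)
$J{\left(332,92 \right)} + 152412 = \frac{21 \left(390 + 92\right)}{-25 + 92 + 21 \cdot 332} + 152412 = 21 \frac{1}{-25 + 92 + 6972} \cdot 482 + 152412 = 21 \cdot \frac{1}{7039} \cdot 482 + 152412 = \frac{10122}{7039} + 152412 = \frac{1072838190}{7039}$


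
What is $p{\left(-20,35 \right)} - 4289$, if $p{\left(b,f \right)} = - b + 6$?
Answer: $-4263$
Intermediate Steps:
$p{\left(b,f \right)} = 6 - b$
$p{\left(-20,35 \right)} - 4289 = \left(6 - -20\right) - 4289 = \left(6 + 20\right) - 4289 = 26 - 4289 = -4263$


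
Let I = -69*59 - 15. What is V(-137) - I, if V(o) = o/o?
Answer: 4087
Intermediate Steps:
V(o) = 1
I = -4086 (I = -4071 - 15 = -4086)
V(-137) - I = 1 - 1*(-4086) = 1 + 4086 = 4087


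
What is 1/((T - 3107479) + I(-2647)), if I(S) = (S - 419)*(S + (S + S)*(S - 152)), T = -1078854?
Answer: -1/45427770427 ≈ -2.2013e-11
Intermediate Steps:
I(S) = (-419 + S)*(S + 2*S*(-152 + S)) (I(S) = (-419 + S)*(S + (2*S)*(-152 + S)) = (-419 + S)*(S + 2*S*(-152 + S)))
1/((T - 3107479) + I(-2647)) = 1/((-1078854 - 3107479) - 2647*(126957 - 1141*(-2647) + 2*(-2647)**2)) = 1/(-4186333 - 2647*(126957 + 3020227 + 2*7006609)) = 1/(-4186333 - 2647*(126957 + 3020227 + 14013218)) = 1/(-4186333 - 2647*17160402) = 1/(-4186333 - 45423584094) = 1/(-45427770427) = -1/45427770427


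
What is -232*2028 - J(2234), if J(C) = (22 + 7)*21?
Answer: -471105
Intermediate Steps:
J(C) = 609 (J(C) = 29*21 = 609)
-232*2028 - J(2234) = -232*2028 - 1*609 = -470496 - 609 = -471105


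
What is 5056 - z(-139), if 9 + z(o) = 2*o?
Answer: 5343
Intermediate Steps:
z(o) = -9 + 2*o
5056 - z(-139) = 5056 - (-9 + 2*(-139)) = 5056 - (-9 - 278) = 5056 - 1*(-287) = 5056 + 287 = 5343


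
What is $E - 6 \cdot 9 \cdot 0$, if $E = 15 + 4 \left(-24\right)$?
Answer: $-81$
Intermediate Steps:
$E = -81$ ($E = 15 - 96 = -81$)
$E - 6 \cdot 9 \cdot 0 = -81 - 6 \cdot 9 \cdot 0 = -81 - 54 \cdot 0 = -81 - 0 = -81 + 0 = -81$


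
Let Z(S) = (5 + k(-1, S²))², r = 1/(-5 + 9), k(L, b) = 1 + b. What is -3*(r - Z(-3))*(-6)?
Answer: -8091/2 ≈ -4045.5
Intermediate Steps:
r = ¼ (r = 1/4 = ¼ ≈ 0.25000)
Z(S) = (6 + S²)² (Z(S) = (5 + (1 + S²))² = (6 + S²)²)
-3*(r - Z(-3))*(-6) = -3*(¼ - (6 + (-3)²)²)*(-6) = -3*(¼ - (6 + 9)²)*(-6) = -3*(¼ - 1*15²)*(-6) = -3*(¼ - 1*225)*(-6) = -3*(¼ - 225)*(-6) = -3*(-899/4)*(-6) = (2697/4)*(-6) = -8091/2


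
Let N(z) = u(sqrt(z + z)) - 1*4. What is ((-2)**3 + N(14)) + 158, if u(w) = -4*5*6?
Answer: 26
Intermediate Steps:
u(w) = -120 (u(w) = -20*6 = -120)
N(z) = -124 (N(z) = -120 - 1*4 = -120 - 4 = -124)
((-2)**3 + N(14)) + 158 = ((-2)**3 - 124) + 158 = (-8 - 124) + 158 = -132 + 158 = 26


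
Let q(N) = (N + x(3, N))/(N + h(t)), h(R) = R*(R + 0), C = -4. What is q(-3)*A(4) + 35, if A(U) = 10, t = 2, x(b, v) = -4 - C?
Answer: 5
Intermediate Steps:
x(b, v) = 0 (x(b, v) = -4 - 1*(-4) = -4 + 4 = 0)
h(R) = R**2 (h(R) = R*R = R**2)
q(N) = N/(4 + N) (q(N) = (N + 0)/(N + 2**2) = N/(N + 4) = N/(4 + N))
q(-3)*A(4) + 35 = -3/(4 - 3)*10 + 35 = -3/1*10 + 35 = -3*1*10 + 35 = -3*10 + 35 = -30 + 35 = 5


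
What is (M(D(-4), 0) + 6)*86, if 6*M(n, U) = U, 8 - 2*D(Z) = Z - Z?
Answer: 516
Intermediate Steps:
D(Z) = 4 (D(Z) = 4 - (Z - Z)/2 = 4 - ½*0 = 4 + 0 = 4)
M(n, U) = U/6
(M(D(-4), 0) + 6)*86 = ((⅙)*0 + 6)*86 = (0 + 6)*86 = 6*86 = 516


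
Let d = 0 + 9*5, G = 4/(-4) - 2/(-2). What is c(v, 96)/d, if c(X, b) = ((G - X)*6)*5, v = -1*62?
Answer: 124/3 ≈ 41.333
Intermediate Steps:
v = -62
G = 0 (G = 4*(-1/4) - 2*(-1/2) = -1 + 1 = 0)
d = 45 (d = 0 + 45 = 45)
c(X, b) = -30*X (c(X, b) = ((0 - X)*6)*5 = (-X*6)*5 = -6*X*5 = -30*X)
c(v, 96)/d = -30*(-62)/45 = 1860*(1/45) = 124/3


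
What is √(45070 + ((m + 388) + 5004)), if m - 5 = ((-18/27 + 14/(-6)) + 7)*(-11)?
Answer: √50423 ≈ 224.55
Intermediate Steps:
m = -39 (m = 5 + ((-18/27 + 14/(-6)) + 7)*(-11) = 5 + ((-18*1/27 + 14*(-⅙)) + 7)*(-11) = 5 + ((-⅔ - 7/3) + 7)*(-11) = 5 + (-3 + 7)*(-11) = 5 + 4*(-11) = 5 - 44 = -39)
√(45070 + ((m + 388) + 5004)) = √(45070 + ((-39 + 388) + 5004)) = √(45070 + (349 + 5004)) = √(45070 + 5353) = √50423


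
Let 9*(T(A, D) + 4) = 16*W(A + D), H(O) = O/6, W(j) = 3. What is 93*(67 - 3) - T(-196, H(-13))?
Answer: 17852/3 ≈ 5950.7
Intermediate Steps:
H(O) = O/6 (H(O) = O*(1/6) = O/6)
T(A, D) = 4/3 (T(A, D) = -4 + (16*3)/9 = -4 + (1/9)*48 = -4 + 16/3 = 4/3)
93*(67 - 3) - T(-196, H(-13)) = 93*(67 - 3) - 1*4/3 = 93*64 - 4/3 = 5952 - 4/3 = 17852/3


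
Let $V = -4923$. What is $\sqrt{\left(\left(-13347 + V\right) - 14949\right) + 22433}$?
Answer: $i \sqrt{10786} \approx 103.86 i$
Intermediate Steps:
$\sqrt{\left(\left(-13347 + V\right) - 14949\right) + 22433} = \sqrt{\left(\left(-13347 - 4923\right) - 14949\right) + 22433} = \sqrt{\left(-18270 - 14949\right) + 22433} = \sqrt{-33219 + 22433} = \sqrt{-10786} = i \sqrt{10786}$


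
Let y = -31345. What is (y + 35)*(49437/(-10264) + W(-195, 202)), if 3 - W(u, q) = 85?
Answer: 13949935675/5132 ≈ 2.7182e+6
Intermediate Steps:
W(u, q) = -82 (W(u, q) = 3 - 1*85 = 3 - 85 = -82)
(y + 35)*(49437/(-10264) + W(-195, 202)) = (-31345 + 35)*(49437/(-10264) - 82) = -31310*(49437*(-1/10264) - 82) = -31310*(-49437/10264 - 82) = -31310*(-891085/10264) = 13949935675/5132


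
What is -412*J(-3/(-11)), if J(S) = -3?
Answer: 1236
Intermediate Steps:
-412*J(-3/(-11)) = -412*(-3) = 1236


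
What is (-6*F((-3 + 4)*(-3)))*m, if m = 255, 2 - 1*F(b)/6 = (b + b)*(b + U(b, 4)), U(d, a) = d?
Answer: 312120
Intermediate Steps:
F(b) = 12 - 24*b² (F(b) = 12 - 6*(b + b)*(b + b) = 12 - 6*2*b*2*b = 12 - 24*b²)
(-6*F((-3 + 4)*(-3)))*m = -6*(12 - 24*9*(-3 + 4)²)*255 = -6*(12 - 24*(1*(-3))²)*255 = -6*(12 - 24*(-3)²)*255 = -6*(12 - 24*9)*255 = -6*(12 - 216)*255 = -6*(-204)*255 = 1224*255 = 312120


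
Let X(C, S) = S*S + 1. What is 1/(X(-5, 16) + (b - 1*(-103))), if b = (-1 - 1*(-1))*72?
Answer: 1/360 ≈ 0.0027778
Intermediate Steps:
X(C, S) = 1 + S² (X(C, S) = S² + 1 = 1 + S²)
b = 0 (b = (-1 + 1)*72 = 0*72 = 0)
1/(X(-5, 16) + (b - 1*(-103))) = 1/((1 + 16²) + (0 - 1*(-103))) = 1/((1 + 256) + (0 + 103)) = 1/(257 + 103) = 1/360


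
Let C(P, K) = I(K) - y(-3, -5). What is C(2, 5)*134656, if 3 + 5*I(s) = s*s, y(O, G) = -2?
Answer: 4308992/5 ≈ 8.6180e+5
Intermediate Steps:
I(s) = -⅗ + s²/5 (I(s) = -⅗ + (s*s)/5 = -⅗ + s²/5)
C(P, K) = 7/5 + K²/5 (C(P, K) = (-⅗ + K²/5) - 1*(-2) = (-⅗ + K²/5) + 2 = 7/5 + K²/5)
C(2, 5)*134656 = (7/5 + (⅕)*5²)*134656 = (7/5 + (⅕)*25)*134656 = (7/5 + 5)*134656 = (32/5)*134656 = 4308992/5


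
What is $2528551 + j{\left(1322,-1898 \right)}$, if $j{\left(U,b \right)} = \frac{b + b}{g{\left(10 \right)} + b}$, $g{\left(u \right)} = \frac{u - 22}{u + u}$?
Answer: $\frac{24003553623}{9493} \approx 2.5286 \cdot 10^{6}$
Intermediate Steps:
$g{\left(u \right)} = \frac{-22 + u}{2 u}$
$j{\left(U,b \right)} = \frac{2 b}{- \frac{3}{5} + b}$ ($j{\left(U,b \right)} = \frac{b + b}{\frac{-22 + 10}{2 \cdot 10} + b} = \frac{2 b}{\frac{1}{2} \cdot \frac{1}{10} \left(-12\right) + b} = \frac{2 b}{- \frac{3}{5} + b}$)
$2528551 + j{\left(1322,-1898 \right)} = 2528551 + 10 \left(-1898\right) \frac{1}{-3 + 5 \left(-1898\right)} = 2528551 + 10 \left(-1898\right) \frac{1}{-3 - 9490} = 2528551 + 10 \left(-1898\right) \frac{1}{-9493} = 2528551 + 10 \left(-1898\right) \left(- \frac{1}{9493}\right) = 2528551 + \frac{18980}{9493} = \frac{24003553623}{9493}$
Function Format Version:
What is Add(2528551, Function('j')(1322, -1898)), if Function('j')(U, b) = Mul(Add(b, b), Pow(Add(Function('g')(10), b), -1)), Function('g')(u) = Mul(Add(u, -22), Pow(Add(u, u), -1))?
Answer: Rational(24003553623, 9493) ≈ 2.5286e+6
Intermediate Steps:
Function('g')(u) = Mul(Rational(1, 2), Pow(u, -1), Add(-22, u)) (Function('g')(u) = Mul(Add(-22, u), Pow(Mul(2, u), -1)) = Mul(Add(-22, u), Mul(Rational(1, 2), Pow(u, -1))) = Mul(Rational(1, 2), Pow(u, -1), Add(-22, u)))
Function('j')(U, b) = Mul(2, b, Pow(Add(Rational(-3, 5), b), -1)) (Function('j')(U, b) = Mul(Add(b, b), Pow(Add(Mul(Rational(1, 2), Pow(10, -1), Add(-22, 10)), b), -1)) = Mul(Mul(2, b), Pow(Add(Mul(Rational(1, 2), Rational(1, 10), -12), b), -1)) = Mul(Mul(2, b), Pow(Add(Rational(-3, 5), b), -1)) = Mul(2, b, Pow(Add(Rational(-3, 5), b), -1)))
Add(2528551, Function('j')(1322, -1898)) = Add(2528551, Mul(10, -1898, Pow(Add(-3, Mul(5, -1898)), -1))) = Add(2528551, Mul(10, -1898, Pow(Add(-3, -9490), -1))) = Add(2528551, Mul(10, -1898, Pow(-9493, -1))) = Add(2528551, Mul(10, -1898, Rational(-1, 9493))) = Add(2528551, Rational(18980, 9493)) = Rational(24003553623, 9493)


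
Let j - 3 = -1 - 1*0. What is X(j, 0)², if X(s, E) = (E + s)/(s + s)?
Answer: ¼ ≈ 0.25000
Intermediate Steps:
j = 2 (j = 3 + (-1 - 1*0) = 3 + (-1 + 0) = 3 - 1 = 2)
X(s, E) = (E + s)/(2*s) (X(s, E) = (E + s)/((2*s)) = (E + s)*(1/(2*s)) = (E + s)/(2*s))
X(j, 0)² = ((½)*(0 + 2)/2)² = ((½)*(½)*2)² = (½)² = ¼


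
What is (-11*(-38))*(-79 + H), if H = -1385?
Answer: -611952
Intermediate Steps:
(-11*(-38))*(-79 + H) = (-11*(-38))*(-79 - 1385) = 418*(-1464) = -611952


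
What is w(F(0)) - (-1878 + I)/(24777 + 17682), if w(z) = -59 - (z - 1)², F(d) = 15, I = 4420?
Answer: -10829587/42459 ≈ -255.06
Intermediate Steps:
w(z) = -59 - (-1 + z)²
w(F(0)) - (-1878 + I)/(24777 + 17682) = (-59 - (-1 + 15)²) - (-1878 + 4420)/(24777 + 17682) = (-59 - 1*14²) - 2542/42459 = (-59 - 1*196) - 2542/42459 = (-59 - 196) - 1*2542/42459 = -255 - 2542/42459 = -10829587/42459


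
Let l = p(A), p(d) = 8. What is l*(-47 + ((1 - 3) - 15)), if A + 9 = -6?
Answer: -512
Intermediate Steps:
A = -15 (A = -9 - 6 = -15)
l = 8
l*(-47 + ((1 - 3) - 15)) = 8*(-47 + ((1 - 3) - 15)) = 8*(-47 + (-2 - 15)) = 8*(-47 - 17) = 8*(-64) = -512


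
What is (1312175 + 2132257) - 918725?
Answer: 2525707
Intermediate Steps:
(1312175 + 2132257) - 918725 = 3444432 - 918725 = 2525707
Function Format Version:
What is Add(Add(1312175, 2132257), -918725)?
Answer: 2525707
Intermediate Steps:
Add(Add(1312175, 2132257), -918725) = Add(3444432, -918725) = 2525707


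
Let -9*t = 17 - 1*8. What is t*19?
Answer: -19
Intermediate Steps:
t = -1 (t = -(17 - 1*8)/9 = -(17 - 8)/9 = -1/9*9 = -1)
t*19 = -1*19 = -19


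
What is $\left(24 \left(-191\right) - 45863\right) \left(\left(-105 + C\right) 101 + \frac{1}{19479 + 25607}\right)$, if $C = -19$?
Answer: $\frac{28485254857161}{45086} \approx 6.318 \cdot 10^{8}$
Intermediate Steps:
$\left(24 \left(-191\right) - 45863\right) \left(\left(-105 + C\right) 101 + \frac{1}{19479 + 25607}\right) = \left(24 \left(-191\right) - 45863\right) \left(\left(-105 - 19\right) 101 + \frac{1}{19479 + 25607}\right) = \left(-4584 - 45863\right) \left(\left(-124\right) 101 + \frac{1}{45086}\right) = - 50447 \left(-12524 + \frac{1}{45086}\right) = \left(-50447\right) \left(- \frac{564657063}{45086}\right) = \frac{28485254857161}{45086}$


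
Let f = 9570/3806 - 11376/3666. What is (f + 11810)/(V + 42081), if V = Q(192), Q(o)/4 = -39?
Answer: 1248290207/4431598275 ≈ 0.28168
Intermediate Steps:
Q(o) = -156 (Q(o) = 4*(-39) = -156)
V = -156
f = -62223/105703 (f = 9570*(1/3806) - 11376*1/3666 = 435/173 - 1896/611 = -62223/105703 ≈ -0.58866)
(f + 11810)/(V + 42081) = (-62223/105703 + 11810)/(-156 + 42081) = (1248290207/105703)/41925 = (1248290207/105703)*(1/41925) = 1248290207/4431598275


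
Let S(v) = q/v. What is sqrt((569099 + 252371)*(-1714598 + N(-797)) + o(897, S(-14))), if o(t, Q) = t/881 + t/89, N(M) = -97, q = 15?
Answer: 6*I*sqrt(240551416426103895190)/78409 ≈ 1.1868e+6*I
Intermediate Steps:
S(v) = 15/v
o(t, Q) = 970*t/78409 (o(t, Q) = t*(1/881) + t*(1/89) = t/881 + t/89 = 970*t/78409)
sqrt((569099 + 252371)*(-1714598 + N(-797)) + o(897, S(-14))) = sqrt((569099 + 252371)*(-1714598 - 97) + (970/78409)*897) = sqrt(821470*(-1714695) + 870090/78409) = sqrt(-1408570501650 + 870090/78409) = sqrt(-110444604463004760/78409) = 6*I*sqrt(240551416426103895190)/78409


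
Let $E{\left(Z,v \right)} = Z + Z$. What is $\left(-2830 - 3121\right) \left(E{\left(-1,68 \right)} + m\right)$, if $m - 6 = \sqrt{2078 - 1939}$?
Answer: $-23804 - 5951 \sqrt{139} \approx -93965.0$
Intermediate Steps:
$E{\left(Z,v \right)} = 2 Z$
$m = 6 + \sqrt{139}$ ($m = 6 + \sqrt{2078 - 1939} = 6 + \sqrt{139} \approx 17.79$)
$\left(-2830 - 3121\right) \left(E{\left(-1,68 \right)} + m\right) = \left(-2830 - 3121\right) \left(2 \left(-1\right) + \left(6 + \sqrt{139}\right)\right) = - 5951 \left(-2 + \left(6 + \sqrt{139}\right)\right) = - 5951 \left(4 + \sqrt{139}\right) = -23804 - 5951 \sqrt{139}$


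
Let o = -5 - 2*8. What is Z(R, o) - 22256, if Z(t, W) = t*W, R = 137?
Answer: -25133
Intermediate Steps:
o = -21 (o = -5 - 16 = -21)
Z(t, W) = W*t
Z(R, o) - 22256 = -21*137 - 22256 = -2877 - 22256 = -25133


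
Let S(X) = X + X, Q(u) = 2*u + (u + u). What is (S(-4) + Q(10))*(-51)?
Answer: -1632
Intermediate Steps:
Q(u) = 4*u (Q(u) = 2*u + 2*u = 4*u)
S(X) = 2*X
(S(-4) + Q(10))*(-51) = (2*(-4) + 4*10)*(-51) = (-8 + 40)*(-51) = 32*(-51) = -1632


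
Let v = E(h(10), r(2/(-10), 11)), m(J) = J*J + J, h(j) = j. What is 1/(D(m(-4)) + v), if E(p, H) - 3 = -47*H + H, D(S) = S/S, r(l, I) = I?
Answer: -1/502 ≈ -0.0019920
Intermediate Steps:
m(J) = J + J**2 (m(J) = J**2 + J = J + J**2)
D(S) = 1
E(p, H) = 3 - 46*H (E(p, H) = 3 + (-47*H + H) = 3 - 46*H)
v = -503 (v = 3 - 46*11 = 3 - 506 = -503)
1/(D(m(-4)) + v) = 1/(1 - 503) = 1/(-502) = -1/502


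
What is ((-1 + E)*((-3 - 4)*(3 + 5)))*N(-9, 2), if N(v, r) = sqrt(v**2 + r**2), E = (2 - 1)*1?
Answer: 0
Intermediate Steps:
E = 1 (E = 1*1 = 1)
N(v, r) = sqrt(r**2 + v**2)
((-1 + E)*((-3 - 4)*(3 + 5)))*N(-9, 2) = ((-1 + 1)*((-3 - 4)*(3 + 5)))*sqrt(2**2 + (-9)**2) = (0*(-7*8))*sqrt(4 + 81) = (0*(-56))*sqrt(85) = 0*sqrt(85) = 0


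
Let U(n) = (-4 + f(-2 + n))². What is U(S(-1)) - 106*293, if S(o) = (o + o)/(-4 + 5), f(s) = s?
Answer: -30994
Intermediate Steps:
S(o) = 2*o (S(o) = (2*o)/1 = (2*o)*1 = 2*o)
U(n) = (-6 + n)² (U(n) = (-4 + (-2 + n))² = (-6 + n)²)
U(S(-1)) - 106*293 = (-6 + 2*(-1))² - 106*293 = (-6 - 2)² - 31058 = (-8)² - 31058 = 64 - 31058 = -30994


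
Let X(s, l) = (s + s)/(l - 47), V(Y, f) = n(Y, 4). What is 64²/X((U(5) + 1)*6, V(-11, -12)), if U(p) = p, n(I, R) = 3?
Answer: -22528/9 ≈ -2503.1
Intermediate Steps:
V(Y, f) = 3
X(s, l) = 2*s/(-47 + l) (X(s, l) = (2*s)/(-47 + l) = 2*s/(-47 + l))
64²/X((U(5) + 1)*6, V(-11, -12)) = 64²/((2*((5 + 1)*6)/(-47 + 3))) = 4096/((2*(6*6)/(-44))) = 4096/((2*36*(-1/44))) = 4096/(-18/11) = 4096*(-11/18) = -22528/9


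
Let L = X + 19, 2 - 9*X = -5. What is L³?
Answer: 5639752/729 ≈ 7736.3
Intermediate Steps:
X = 7/9 (X = 2/9 - ⅑*(-5) = 2/9 + 5/9 = 7/9 ≈ 0.77778)
L = 178/9 (L = 7/9 + 19 = 178/9 ≈ 19.778)
L³ = (178/9)³ = 5639752/729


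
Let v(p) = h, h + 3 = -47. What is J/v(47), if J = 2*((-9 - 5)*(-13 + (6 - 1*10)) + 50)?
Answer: -288/25 ≈ -11.520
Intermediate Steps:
h = -50 (h = -3 - 47 = -50)
J = 576 (J = 2*(-14*(-13 + (6 - 10)) + 50) = 2*(-14*(-13 - 4) + 50) = 2*(-14*(-17) + 50) = 2*(238 + 50) = 2*288 = 576)
v(p) = -50
J/v(47) = 576/(-50) = 576*(-1/50) = -288/25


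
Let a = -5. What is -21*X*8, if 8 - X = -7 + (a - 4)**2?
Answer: 11088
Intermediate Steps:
X = -66 (X = 8 - (-7 + (-5 - 4)**2) = 8 - (-7 + (-9)**2) = 8 - (-7 + 81) = 8 - 1*74 = 8 - 74 = -66)
-21*X*8 = -21*(-66)*8 = 1386*8 = 11088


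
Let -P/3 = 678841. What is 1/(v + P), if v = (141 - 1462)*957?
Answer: -1/3300720 ≈ -3.0296e-7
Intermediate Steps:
v = -1264197 (v = -1321*957 = -1264197)
P = -2036523 (P = -3*678841 = -2036523)
1/(v + P) = 1/(-1264197 - 2036523) = 1/(-3300720) = -1/3300720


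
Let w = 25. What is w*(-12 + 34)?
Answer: 550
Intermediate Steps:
w*(-12 + 34) = 25*(-12 + 34) = 25*22 = 550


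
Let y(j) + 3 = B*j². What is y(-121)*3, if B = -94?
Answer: -4128771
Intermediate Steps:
y(j) = -3 - 94*j²
y(-121)*3 = (-3 - 94*(-121)²)*3 = (-3 - 94*14641)*3 = (-3 - 1376254)*3 = -1376257*3 = -4128771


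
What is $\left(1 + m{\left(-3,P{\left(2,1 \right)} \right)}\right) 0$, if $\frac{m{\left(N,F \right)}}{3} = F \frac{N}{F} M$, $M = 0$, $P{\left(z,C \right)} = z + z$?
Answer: $0$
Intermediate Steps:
$P{\left(z,C \right)} = 2 z$
$m{\left(N,F \right)} = 0$ ($m{\left(N,F \right)} = 3 F \frac{N}{F} 0 = 3 N 0 = 3 \cdot 0 = 0$)
$\left(1 + m{\left(-3,P{\left(2,1 \right)} \right)}\right) 0 = \left(1 + 0\right) 0 = 1 \cdot 0 = 0$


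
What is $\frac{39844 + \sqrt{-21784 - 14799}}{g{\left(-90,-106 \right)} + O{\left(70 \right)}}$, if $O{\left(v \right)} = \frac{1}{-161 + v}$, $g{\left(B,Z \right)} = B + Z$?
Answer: $- \frac{3625804}{17837} - \frac{91 i \sqrt{36583}}{17837} \approx -203.27 - 0.9758 i$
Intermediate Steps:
$\frac{39844 + \sqrt{-21784 - 14799}}{g{\left(-90,-106 \right)} + O{\left(70 \right)}} = \frac{39844 + \sqrt{-21784 - 14799}}{\left(-90 - 106\right) + \frac{1}{-161 + 70}} = \frac{39844 + \sqrt{-21784 - 14799}}{-196 + \frac{1}{-91}} = \frac{39844 + \sqrt{-36583}}{-196 - \frac{1}{91}} = \frac{39844 + i \sqrt{36583}}{- \frac{17837}{91}} = \left(39844 + i \sqrt{36583}\right) \left(- \frac{91}{17837}\right) = - \frac{3625804}{17837} - \frac{91 i \sqrt{36583}}{17837}$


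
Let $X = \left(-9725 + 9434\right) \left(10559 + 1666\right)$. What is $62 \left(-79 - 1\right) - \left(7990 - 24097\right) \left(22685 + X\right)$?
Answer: $-56934867490$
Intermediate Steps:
$X = -3557475$ ($X = \left(-291\right) 12225 = -3557475$)
$62 \left(-79 - 1\right) - \left(7990 - 24097\right) \left(22685 + X\right) = 62 \left(-79 - 1\right) - \left(7990 - 24097\right) \left(22685 - 3557475\right) = 62 \left(-80\right) - \left(-16107\right) \left(-3534790\right) = -4960 - 56934862530 = -56934867490$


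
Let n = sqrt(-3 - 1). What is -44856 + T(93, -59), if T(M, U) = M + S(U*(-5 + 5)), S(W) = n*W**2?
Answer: -44763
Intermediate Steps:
n = 2*I (n = sqrt(-4) = 2*I ≈ 2.0*I)
S(W) = 2*I*W**2 (S(W) = (2*I)*W**2 = 2*I*W**2)
T(M, U) = M (T(M, U) = M + 2*I*(U*(-5 + 5))**2 = M + 2*I*(U*0)**2 = M + 2*I*0**2 = M + 2*I*0 = M + 0 = M)
-44856 + T(93, -59) = -44856 + 93 = -44763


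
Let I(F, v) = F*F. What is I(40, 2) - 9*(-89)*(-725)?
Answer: -579125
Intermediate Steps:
I(F, v) = F**2
I(40, 2) - 9*(-89)*(-725) = 40**2 - 9*(-89)*(-725) = 1600 + 801*(-725) = 1600 - 580725 = -579125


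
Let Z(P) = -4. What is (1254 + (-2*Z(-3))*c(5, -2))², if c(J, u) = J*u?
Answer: 1378276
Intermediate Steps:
(1254 + (-2*Z(-3))*c(5, -2))² = (1254 + (-2*(-4))*(5*(-2)))² = (1254 + 8*(-10))² = (1254 - 80)² = 1174² = 1378276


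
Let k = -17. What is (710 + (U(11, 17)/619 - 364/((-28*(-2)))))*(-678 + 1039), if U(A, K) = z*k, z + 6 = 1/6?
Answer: 471717617/1857 ≈ 2.5402e+5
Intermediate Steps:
z = -35/6 (z = -6 + 1/6 = -6 + ⅙ = -35/6 ≈ -5.8333)
U(A, K) = 595/6 (U(A, K) = -35/6*(-17) = 595/6)
(710 + (U(11, 17)/619 - 364/((-28*(-2)))))*(-678 + 1039) = (710 + ((595/6)/619 - 364/((-28*(-2)))))*(-678 + 1039) = (710 + ((595/6)*(1/619) - 364/56))*361 = (710 + (595/3714 - 364*1/56))*361 = (710 + (595/3714 - 13/2))*361 = (710 - 11773/1857)*361 = (1306697/1857)*361 = 471717617/1857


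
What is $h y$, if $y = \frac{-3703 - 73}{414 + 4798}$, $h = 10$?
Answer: $- \frac{9440}{1303} \approx -7.2448$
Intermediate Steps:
$y = - \frac{944}{1303}$ ($y = - \frac{3776}{5212} = \left(-3776\right) \frac{1}{5212} = - \frac{944}{1303} \approx -0.72448$)
$h y = 10 \left(- \frac{944}{1303}\right) = - \frac{9440}{1303}$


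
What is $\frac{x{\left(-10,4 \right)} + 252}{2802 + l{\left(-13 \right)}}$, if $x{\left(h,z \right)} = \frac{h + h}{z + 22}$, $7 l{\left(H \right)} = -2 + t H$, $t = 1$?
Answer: $\frac{22862}{254787} \approx 0.08973$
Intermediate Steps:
$l{\left(H \right)} = - \frac{2}{7} + \frac{H}{7}$ ($l{\left(H \right)} = \frac{-2 + 1 H}{7} = \frac{-2 + H}{7} = - \frac{2}{7} + \frac{H}{7}$)
$x{\left(h,z \right)} = \frac{2 h}{22 + z}$
$\frac{x{\left(-10,4 \right)} + 252}{2802 + l{\left(-13 \right)}} = \frac{2 \left(-10\right) \frac{1}{22 + 4} + 252}{2802 + \left(- \frac{2}{7} + \frac{1}{7} \left(-13\right)\right)} = \frac{2 \left(-10\right) \frac{1}{26} + 252}{2802 - \frac{15}{7}} = \frac{- \frac{10}{13} + 252}{\frac{19599}{7}} = \frac{3266}{13} \cdot \frac{7}{19599} = \frac{22862}{254787}$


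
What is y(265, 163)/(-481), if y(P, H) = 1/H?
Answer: -1/78403 ≈ -1.2755e-5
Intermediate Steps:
y(265, 163)/(-481) = 1/(163*(-481)) = (1/163)*(-1/481) = -1/78403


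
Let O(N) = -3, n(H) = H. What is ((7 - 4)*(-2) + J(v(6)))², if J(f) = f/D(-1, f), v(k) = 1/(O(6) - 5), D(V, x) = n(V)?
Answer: 2209/64 ≈ 34.516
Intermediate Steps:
D(V, x) = V
v(k) = -⅛ (v(k) = 1/(-3 - 5) = 1/(-8) = -⅛)
J(f) = -f (J(f) = f/(-1) = f*(-1) = -f)
((7 - 4)*(-2) + J(v(6)))² = ((7 - 4)*(-2) - 1*(-⅛))² = (3*(-2) + ⅛)² = (-6 + ⅛)² = (-47/8)² = 2209/64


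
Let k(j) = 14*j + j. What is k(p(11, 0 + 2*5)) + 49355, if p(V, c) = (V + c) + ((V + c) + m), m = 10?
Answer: 50135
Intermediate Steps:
p(V, c) = 10 + 2*V + 2*c (p(V, c) = (V + c) + ((V + c) + 10) = (V + c) + (10 + V + c) = 10 + 2*V + 2*c)
k(j) = 15*j
k(p(11, 0 + 2*5)) + 49355 = 15*(10 + 2*11 + 2*(0 + 2*5)) + 49355 = 15*(10 + 22 + 2*(0 + 10)) + 49355 = 15*(10 + 22 + 2*10) + 49355 = 15*(10 + 22 + 20) + 49355 = 15*52 + 49355 = 780 + 49355 = 50135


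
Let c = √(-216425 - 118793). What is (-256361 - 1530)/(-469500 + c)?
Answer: 60539912250/110215292609 + 257891*I*√335218/220430585218 ≈ 0.54929 + 0.00067737*I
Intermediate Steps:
c = I*√335218 (c = √(-335218) = I*√335218 ≈ 578.98*I)
(-256361 - 1530)/(-469500 + c) = (-256361 - 1530)/(-469500 + I*√335218) = -257891/(-469500 + I*√335218)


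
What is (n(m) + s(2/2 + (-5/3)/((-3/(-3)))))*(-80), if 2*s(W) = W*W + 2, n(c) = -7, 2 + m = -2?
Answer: 4160/9 ≈ 462.22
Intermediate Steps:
m = -4 (m = -2 - 2 = -4)
s(W) = 1 + W²/2 (s(W) = (W*W + 2)/2 = (W² + 2)/2 = (2 + W²)/2 = 1 + W²/2)
(n(m) + s(2/2 + (-5/3)/((-3/(-3)))))*(-80) = (-7 + (1 + (2/2 + (-5/3)/((-3/(-3))))²/2))*(-80) = (-7 + (1 + (2*(½) + (-5*⅓)/((-3*(-⅓))))²/2))*(-80) = (-7 + (1 + (1 - 5/3/1)²/2))*(-80) = (-7 + (1 + (1 - 5/3*1)²/2))*(-80) = (-7 + (1 + (1 - 5/3)²/2))*(-80) = (-7 + (1 + (-⅔)²/2))*(-80) = (-7 + (1 + (½)*(4/9)))*(-80) = (-7 + (1 + 2/9))*(-80) = (-7 + 11/9)*(-80) = -52/9*(-80) = 4160/9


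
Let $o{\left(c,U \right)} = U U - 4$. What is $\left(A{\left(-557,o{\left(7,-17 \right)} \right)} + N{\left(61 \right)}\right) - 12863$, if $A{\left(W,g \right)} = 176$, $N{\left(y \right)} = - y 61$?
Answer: $-16408$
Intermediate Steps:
$o{\left(c,U \right)} = -4 + U^{2}$ ($o{\left(c,U \right)} = U^{2} - 4 = -4 + U^{2}$)
$N{\left(y \right)} = - 61 y$
$\left(A{\left(-557,o{\left(7,-17 \right)} \right)} + N{\left(61 \right)}\right) - 12863 = \left(176 - 3721\right) - 12863 = -3545 - 12863 = -16408$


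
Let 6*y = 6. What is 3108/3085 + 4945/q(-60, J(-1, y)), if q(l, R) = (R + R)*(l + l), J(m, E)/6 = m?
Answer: 3946169/888480 ≈ 4.4415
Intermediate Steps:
y = 1 (y = (⅙)*6 = 1)
J(m, E) = 6*m
q(l, R) = 4*R*l (q(l, R) = (2*R)*(2*l) = 4*R*l)
3108/3085 + 4945/q(-60, J(-1, y)) = 3108/3085 + 4945/((4*(6*(-1))*(-60))) = 3108*(1/3085) + 4945/((4*(-6)*(-60))) = 3108/3085 + 4945/1440 = 3108/3085 + 4945*(1/1440) = 3108/3085 + 989/288 = 3946169/888480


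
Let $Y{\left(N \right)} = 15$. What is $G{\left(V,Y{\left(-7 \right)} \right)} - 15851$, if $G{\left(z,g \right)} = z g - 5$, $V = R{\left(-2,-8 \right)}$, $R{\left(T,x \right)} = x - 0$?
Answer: $-15976$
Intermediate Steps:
$R{\left(T,x \right)} = x$ ($R{\left(T,x \right)} = x + 0 = x$)
$V = -8$
$G{\left(z,g \right)} = -5 + g z$ ($G{\left(z,g \right)} = g z - 5 = -5 + g z$)
$G{\left(V,Y{\left(-7 \right)} \right)} - 15851 = \left(-5 + 15 \left(-8\right)\right) - 15851 = \left(-5 - 120\right) - 15851 = -125 - 15851 = -15976$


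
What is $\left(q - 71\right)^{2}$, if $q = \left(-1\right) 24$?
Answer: $9025$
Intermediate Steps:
$q = -24$
$\left(q - 71\right)^{2} = \left(-24 - 71\right)^{2} = \left(-95\right)^{2} = 9025$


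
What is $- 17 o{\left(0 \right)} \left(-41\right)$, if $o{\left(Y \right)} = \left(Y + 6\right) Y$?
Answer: $0$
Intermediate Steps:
$o{\left(Y \right)} = Y \left(6 + Y\right)$ ($o{\left(Y \right)} = \left(6 + Y\right) Y = Y \left(6 + Y\right)$)
$- 17 o{\left(0 \right)} \left(-41\right) = - 17 \cdot 0 \left(6 + 0\right) \left(-41\right) = - 17 \cdot 0 \cdot 6 \left(-41\right) = \left(-17\right) 0 \left(-41\right) = 0 \left(-41\right) = 0$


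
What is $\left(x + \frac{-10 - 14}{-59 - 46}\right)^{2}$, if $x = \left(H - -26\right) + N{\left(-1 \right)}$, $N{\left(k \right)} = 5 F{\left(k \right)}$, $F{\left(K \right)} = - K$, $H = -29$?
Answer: $\frac{6084}{1225} \approx 4.9665$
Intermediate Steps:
$N{\left(k \right)} = - 5 k$ ($N{\left(k \right)} = 5 \left(- k\right) = - 5 k$)
$x = 2$ ($x = \left(-29 - -26\right) - -5 = \left(-29 + 26\right) + 5 = -3 + 5 = 2$)
$\left(x + \frac{-10 - 14}{-59 - 46}\right)^{2} = \left(2 + \frac{-10 - 14}{-59 - 46}\right)^{2} = \left(2 - \frac{24}{-105}\right)^{2} = \left(2 - - \frac{8}{35}\right)^{2} = \left(2 + \frac{8}{35}\right)^{2} = \left(\frac{78}{35}\right)^{2} = \frac{6084}{1225}$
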